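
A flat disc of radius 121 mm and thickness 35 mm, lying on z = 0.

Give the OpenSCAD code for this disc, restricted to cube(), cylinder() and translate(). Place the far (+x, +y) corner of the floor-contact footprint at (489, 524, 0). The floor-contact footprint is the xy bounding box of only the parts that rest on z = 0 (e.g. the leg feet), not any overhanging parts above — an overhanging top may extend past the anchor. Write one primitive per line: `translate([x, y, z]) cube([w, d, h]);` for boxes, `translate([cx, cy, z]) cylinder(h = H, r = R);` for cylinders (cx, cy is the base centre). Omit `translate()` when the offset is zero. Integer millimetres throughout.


translate([368, 403, 0]) cylinder(h = 35, r = 121);


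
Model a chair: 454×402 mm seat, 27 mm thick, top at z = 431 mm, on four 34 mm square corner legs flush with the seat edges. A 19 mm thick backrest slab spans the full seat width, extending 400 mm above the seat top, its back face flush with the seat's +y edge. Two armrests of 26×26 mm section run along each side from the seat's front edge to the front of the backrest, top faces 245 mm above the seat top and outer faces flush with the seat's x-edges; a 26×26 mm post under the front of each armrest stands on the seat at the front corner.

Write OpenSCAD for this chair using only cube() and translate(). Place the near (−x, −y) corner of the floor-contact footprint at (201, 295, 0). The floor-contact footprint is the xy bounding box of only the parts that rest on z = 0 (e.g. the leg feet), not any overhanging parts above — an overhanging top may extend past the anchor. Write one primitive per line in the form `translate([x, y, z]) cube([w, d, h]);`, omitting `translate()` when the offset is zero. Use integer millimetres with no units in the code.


translate([201, 295, 404]) cube([454, 402, 27]);
translate([201, 295, 0]) cube([34, 34, 404]);
translate([621, 295, 0]) cube([34, 34, 404]);
translate([201, 663, 0]) cube([34, 34, 404]);
translate([621, 663, 0]) cube([34, 34, 404]);
translate([201, 678, 431]) cube([454, 19, 400]);
translate([201, 295, 650]) cube([26, 383, 26]);
translate([629, 295, 650]) cube([26, 383, 26]);
translate([201, 295, 431]) cube([26, 26, 219]);
translate([629, 295, 431]) cube([26, 26, 219]);


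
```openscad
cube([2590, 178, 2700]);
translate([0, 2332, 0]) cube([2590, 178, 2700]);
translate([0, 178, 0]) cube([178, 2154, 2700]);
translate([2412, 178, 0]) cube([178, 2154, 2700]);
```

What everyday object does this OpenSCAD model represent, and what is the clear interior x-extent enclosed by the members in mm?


A house (or room) frame. The interior width is 2234 mm.

Four 2700 mm walls enclosing a rectangle with no floor or roof — a room or house frame. Outside width is 2590 mm and wall thickness is 178 mm, so the interior width is 2590 − 2 × 178 = 2234 mm.


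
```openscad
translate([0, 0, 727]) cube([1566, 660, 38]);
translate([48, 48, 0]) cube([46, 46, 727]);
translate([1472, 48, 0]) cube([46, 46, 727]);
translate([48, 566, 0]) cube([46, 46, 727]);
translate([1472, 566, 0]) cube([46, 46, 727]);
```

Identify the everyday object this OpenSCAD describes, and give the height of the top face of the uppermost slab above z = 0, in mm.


A table. The table height is 765 mm.

A 1566×660×38 slab sits at z = 727 on four 46 mm square posts — a table. The top surface is at 727 + 38 = 765 mm.


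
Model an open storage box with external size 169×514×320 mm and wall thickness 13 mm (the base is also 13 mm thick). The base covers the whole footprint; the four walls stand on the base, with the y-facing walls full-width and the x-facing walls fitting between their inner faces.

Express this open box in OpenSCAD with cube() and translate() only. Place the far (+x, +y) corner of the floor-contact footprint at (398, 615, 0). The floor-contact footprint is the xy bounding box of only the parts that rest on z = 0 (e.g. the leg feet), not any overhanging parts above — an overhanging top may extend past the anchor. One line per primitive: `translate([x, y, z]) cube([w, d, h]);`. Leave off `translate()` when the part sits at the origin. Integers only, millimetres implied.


translate([229, 101, 0]) cube([169, 514, 13]);
translate([229, 101, 13]) cube([169, 13, 307]);
translate([229, 602, 13]) cube([169, 13, 307]);
translate([229, 114, 13]) cube([13, 488, 307]);
translate([385, 114, 13]) cube([13, 488, 307]);


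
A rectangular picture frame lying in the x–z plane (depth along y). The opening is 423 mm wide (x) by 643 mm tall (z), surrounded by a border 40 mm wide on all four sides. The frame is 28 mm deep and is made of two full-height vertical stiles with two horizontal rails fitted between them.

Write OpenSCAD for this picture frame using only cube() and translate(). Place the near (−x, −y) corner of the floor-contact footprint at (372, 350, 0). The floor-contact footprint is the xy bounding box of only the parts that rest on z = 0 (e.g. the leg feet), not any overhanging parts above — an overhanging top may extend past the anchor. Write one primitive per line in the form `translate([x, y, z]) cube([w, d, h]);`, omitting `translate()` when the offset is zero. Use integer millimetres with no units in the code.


translate([372, 350, 0]) cube([40, 28, 723]);
translate([835, 350, 0]) cube([40, 28, 723]);
translate([412, 350, 0]) cube([423, 28, 40]);
translate([412, 350, 683]) cube([423, 28, 40]);


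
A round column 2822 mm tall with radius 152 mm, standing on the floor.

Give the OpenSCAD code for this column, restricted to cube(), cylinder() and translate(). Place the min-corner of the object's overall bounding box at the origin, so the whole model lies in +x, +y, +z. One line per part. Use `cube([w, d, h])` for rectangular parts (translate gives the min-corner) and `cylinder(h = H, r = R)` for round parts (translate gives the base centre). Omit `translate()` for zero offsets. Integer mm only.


translate([152, 152, 0]) cylinder(h = 2822, r = 152);


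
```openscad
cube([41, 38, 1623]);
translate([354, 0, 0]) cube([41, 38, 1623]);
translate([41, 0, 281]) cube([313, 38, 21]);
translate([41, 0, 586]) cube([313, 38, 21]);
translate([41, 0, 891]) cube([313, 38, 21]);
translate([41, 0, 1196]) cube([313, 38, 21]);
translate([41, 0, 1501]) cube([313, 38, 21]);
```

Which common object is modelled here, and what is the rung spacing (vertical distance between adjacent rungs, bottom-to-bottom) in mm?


A ladder. The rung spacing is 305 mm.

Two tall 41×38 posts with 5 short bars between them — a ladder. Adjacent rungs sit at z = 281 and z = 586, so the spacing is 586 − 281 = 305 mm.


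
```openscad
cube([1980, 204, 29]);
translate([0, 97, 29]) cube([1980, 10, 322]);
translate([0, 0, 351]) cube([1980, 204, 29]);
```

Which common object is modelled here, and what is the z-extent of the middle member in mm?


An I-beam. The web height is 322 mm.

Two wide flanges with a thin centred web — an I-beam. Overall 380 mm minus two 29 mm flanges gives a web of 380 − 2·29 = 322 mm.


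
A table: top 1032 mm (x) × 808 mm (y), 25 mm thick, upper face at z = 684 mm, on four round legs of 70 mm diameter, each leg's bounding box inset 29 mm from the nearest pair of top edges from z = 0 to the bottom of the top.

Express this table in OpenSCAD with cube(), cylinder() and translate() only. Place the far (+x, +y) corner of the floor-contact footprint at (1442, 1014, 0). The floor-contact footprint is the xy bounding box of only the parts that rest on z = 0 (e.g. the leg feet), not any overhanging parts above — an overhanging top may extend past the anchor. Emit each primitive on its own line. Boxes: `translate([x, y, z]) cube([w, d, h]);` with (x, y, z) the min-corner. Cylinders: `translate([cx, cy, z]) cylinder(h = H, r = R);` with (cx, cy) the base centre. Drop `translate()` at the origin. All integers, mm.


translate([439, 235, 659]) cube([1032, 808, 25]);
translate([503, 299, 0]) cylinder(h = 659, r = 35);
translate([1407, 299, 0]) cylinder(h = 659, r = 35);
translate([503, 979, 0]) cylinder(h = 659, r = 35);
translate([1407, 979, 0]) cylinder(h = 659, r = 35);


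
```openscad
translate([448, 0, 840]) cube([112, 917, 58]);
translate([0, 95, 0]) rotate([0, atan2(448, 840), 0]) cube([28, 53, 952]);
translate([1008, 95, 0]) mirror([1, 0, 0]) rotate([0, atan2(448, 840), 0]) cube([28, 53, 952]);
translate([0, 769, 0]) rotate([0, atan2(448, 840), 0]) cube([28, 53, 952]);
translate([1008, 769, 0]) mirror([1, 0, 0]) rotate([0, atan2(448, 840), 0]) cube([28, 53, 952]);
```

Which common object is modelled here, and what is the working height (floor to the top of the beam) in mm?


A sawhorse. The overall height is 898 mm.

A beam across two mirrored pairs of raked legs — a sawhorse. The beam's underside is at z = 840 (matching the legs' vertical rise in atan2(448, 840)) and the beam is 58 mm tall, so its top is at 840 + 58 = 898 mm. The raked legs top out at the beam's underside, so that is the highest point.


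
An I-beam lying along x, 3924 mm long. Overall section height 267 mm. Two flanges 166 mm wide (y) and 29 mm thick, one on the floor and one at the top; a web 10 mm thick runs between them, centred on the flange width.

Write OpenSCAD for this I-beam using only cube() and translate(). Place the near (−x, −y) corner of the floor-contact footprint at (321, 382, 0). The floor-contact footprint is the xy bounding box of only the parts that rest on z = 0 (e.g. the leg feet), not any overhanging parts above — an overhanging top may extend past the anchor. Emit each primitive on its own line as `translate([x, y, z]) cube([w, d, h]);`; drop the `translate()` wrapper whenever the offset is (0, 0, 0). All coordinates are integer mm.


translate([321, 382, 0]) cube([3924, 166, 29]);
translate([321, 460, 29]) cube([3924, 10, 209]);
translate([321, 382, 238]) cube([3924, 166, 29]);


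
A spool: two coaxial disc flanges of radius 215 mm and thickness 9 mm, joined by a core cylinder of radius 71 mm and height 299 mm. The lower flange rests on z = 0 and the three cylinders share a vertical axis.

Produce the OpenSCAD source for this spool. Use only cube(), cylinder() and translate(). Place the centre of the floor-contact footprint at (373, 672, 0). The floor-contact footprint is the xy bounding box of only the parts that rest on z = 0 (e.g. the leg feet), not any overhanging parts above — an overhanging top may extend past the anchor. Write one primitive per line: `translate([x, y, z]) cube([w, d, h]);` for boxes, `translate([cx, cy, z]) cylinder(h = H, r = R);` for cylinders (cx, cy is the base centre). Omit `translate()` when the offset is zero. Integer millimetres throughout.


translate([373, 672, 0]) cylinder(h = 9, r = 215);
translate([373, 672, 9]) cylinder(h = 299, r = 71);
translate([373, 672, 308]) cylinder(h = 9, r = 215);


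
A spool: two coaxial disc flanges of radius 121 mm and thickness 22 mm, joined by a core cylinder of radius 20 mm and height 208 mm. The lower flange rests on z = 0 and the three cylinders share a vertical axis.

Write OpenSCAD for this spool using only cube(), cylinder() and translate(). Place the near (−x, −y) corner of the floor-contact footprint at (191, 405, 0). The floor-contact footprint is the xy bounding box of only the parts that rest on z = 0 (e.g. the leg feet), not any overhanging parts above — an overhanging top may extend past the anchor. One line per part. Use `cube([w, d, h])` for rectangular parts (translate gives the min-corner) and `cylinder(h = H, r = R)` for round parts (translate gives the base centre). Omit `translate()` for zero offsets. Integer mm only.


translate([312, 526, 0]) cylinder(h = 22, r = 121);
translate([312, 526, 22]) cylinder(h = 208, r = 20);
translate([312, 526, 230]) cylinder(h = 22, r = 121);


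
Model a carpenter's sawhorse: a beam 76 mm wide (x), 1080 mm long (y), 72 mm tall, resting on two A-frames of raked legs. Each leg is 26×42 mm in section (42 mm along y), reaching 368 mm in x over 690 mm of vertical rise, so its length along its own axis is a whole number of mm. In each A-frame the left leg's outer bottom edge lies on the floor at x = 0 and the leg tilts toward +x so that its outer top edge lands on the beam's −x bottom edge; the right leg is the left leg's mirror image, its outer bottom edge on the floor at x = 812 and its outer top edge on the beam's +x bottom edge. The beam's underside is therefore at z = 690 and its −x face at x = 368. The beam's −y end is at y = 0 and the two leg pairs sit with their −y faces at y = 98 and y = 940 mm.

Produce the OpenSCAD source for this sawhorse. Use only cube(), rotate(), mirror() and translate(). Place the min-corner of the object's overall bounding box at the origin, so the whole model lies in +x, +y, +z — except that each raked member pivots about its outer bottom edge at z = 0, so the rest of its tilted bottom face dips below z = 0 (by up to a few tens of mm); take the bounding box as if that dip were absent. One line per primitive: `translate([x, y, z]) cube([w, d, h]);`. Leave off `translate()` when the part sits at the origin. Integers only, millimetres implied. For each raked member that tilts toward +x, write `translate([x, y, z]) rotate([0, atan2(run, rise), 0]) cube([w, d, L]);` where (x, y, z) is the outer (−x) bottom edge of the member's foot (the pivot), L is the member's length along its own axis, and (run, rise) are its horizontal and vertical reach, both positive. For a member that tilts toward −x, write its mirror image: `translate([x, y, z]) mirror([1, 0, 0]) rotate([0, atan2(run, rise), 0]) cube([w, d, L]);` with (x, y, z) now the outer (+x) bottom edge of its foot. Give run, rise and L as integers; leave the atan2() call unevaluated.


// leg length = √(368² + 690²) = 782
// right-leg outer foot x = 2·368 + 76 = 812
// beam min-corner = (368, 0, 690)
translate([368, 0, 690]) cube([76, 1080, 72]);
translate([0, 98, 0]) rotate([0, atan2(368, 690), 0]) cube([26, 42, 782]);
translate([812, 98, 0]) mirror([1, 0, 0]) rotate([0, atan2(368, 690), 0]) cube([26, 42, 782]);
translate([0, 940, 0]) rotate([0, atan2(368, 690), 0]) cube([26, 42, 782]);
translate([812, 940, 0]) mirror([1, 0, 0]) rotate([0, atan2(368, 690), 0]) cube([26, 42, 782]);


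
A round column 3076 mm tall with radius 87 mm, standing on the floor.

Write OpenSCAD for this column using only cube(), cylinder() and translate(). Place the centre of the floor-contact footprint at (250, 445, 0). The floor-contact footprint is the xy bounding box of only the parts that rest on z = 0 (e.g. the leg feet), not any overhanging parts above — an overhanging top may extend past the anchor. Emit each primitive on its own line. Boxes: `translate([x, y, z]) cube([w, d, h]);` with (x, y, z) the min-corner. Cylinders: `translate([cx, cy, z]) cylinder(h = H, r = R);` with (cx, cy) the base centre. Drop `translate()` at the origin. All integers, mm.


translate([250, 445, 0]) cylinder(h = 3076, r = 87);


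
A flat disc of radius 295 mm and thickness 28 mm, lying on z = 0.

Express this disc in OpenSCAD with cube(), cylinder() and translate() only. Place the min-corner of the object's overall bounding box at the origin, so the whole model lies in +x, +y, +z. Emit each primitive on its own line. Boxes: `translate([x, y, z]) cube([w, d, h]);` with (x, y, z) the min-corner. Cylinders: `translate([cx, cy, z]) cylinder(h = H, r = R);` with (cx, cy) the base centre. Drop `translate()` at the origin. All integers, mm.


translate([295, 295, 0]) cylinder(h = 28, r = 295);


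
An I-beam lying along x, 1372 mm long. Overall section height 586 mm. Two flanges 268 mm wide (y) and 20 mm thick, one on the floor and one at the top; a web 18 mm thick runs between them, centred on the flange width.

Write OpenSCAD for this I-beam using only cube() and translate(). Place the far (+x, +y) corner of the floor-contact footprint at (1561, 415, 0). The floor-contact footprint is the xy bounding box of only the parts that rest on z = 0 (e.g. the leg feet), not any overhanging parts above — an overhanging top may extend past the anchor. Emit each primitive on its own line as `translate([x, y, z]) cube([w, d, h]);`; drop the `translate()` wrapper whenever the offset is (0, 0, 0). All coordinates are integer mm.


translate([189, 147, 0]) cube([1372, 268, 20]);
translate([189, 272, 20]) cube([1372, 18, 546]);
translate([189, 147, 566]) cube([1372, 268, 20]);


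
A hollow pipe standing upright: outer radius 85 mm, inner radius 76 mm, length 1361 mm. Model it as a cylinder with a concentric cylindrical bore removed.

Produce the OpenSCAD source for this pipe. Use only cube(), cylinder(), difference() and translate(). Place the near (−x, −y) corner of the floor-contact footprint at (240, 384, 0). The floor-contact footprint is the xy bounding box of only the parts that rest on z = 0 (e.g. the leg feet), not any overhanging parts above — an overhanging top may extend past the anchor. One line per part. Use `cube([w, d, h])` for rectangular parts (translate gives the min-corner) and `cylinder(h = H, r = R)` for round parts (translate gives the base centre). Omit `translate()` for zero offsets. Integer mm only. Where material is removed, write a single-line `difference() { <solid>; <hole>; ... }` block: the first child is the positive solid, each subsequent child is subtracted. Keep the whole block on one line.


difference() { translate([325, 469, 0]) cylinder(h = 1361, r = 85); translate([325, 469, 0]) cylinder(h = 1361, r = 76); }


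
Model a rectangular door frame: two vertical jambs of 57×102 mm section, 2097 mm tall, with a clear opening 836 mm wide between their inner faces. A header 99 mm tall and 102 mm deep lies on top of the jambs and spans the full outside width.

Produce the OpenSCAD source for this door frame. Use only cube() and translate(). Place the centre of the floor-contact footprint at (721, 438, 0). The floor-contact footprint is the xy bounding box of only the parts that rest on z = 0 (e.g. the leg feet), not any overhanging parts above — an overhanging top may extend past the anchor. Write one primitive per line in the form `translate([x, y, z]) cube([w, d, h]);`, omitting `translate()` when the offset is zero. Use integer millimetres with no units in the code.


translate([246, 387, 0]) cube([57, 102, 2097]);
translate([1139, 387, 0]) cube([57, 102, 2097]);
translate([246, 387, 2097]) cube([950, 102, 99]);


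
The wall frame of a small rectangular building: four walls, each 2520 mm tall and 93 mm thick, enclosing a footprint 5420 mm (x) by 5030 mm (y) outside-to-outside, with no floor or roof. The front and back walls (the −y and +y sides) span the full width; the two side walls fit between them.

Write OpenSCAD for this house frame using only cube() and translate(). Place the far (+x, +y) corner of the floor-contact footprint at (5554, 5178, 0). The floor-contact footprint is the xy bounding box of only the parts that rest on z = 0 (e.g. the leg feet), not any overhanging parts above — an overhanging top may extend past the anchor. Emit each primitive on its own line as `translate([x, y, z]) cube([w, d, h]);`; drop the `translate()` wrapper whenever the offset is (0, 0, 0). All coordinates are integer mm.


translate([134, 148, 0]) cube([5420, 93, 2520]);
translate([134, 5085, 0]) cube([5420, 93, 2520]);
translate([134, 241, 0]) cube([93, 4844, 2520]);
translate([5461, 241, 0]) cube([93, 4844, 2520]);


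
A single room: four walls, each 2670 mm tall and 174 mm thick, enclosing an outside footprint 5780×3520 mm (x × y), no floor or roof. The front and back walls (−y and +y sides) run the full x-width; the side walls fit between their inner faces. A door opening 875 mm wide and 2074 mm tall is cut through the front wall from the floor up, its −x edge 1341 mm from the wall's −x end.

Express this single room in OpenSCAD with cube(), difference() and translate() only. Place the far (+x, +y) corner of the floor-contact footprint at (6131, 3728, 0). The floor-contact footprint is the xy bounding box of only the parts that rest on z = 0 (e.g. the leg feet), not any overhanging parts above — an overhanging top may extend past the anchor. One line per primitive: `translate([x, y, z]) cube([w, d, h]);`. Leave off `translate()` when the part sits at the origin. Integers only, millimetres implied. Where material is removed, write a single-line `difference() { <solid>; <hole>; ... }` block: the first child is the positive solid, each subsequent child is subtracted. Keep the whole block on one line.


difference() { translate([351, 208, 0]) cube([5780, 174, 2670]); translate([1692, 208, 0]) cube([875, 174, 2074]); }
translate([351, 3554, 0]) cube([5780, 174, 2670]);
translate([351, 382, 0]) cube([174, 3172, 2670]);
translate([5957, 382, 0]) cube([174, 3172, 2670]);


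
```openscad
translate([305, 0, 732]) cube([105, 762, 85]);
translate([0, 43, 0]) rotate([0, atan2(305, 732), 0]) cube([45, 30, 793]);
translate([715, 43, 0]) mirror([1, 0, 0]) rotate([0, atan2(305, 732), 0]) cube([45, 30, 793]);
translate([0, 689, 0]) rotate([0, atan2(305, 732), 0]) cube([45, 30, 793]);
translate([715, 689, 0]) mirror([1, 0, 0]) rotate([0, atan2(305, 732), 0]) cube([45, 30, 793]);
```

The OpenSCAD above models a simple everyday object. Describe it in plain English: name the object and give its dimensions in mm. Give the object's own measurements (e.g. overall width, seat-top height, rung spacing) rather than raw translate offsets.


A sawhorse. A 105×762×85 mm beam (x, y, z) sits on two A-frame leg pairs. Each pair is two raked legs of 45×30 mm section (30 mm along y) splaying symmetrically in x. Each leg rises 732 mm vertically over 305 mm of horizontal reach and is 793 mm long along its own axis. Every leg's outer bottom edge rests on the floor and its outer top edge meets a bottom edge of the beam — the left legs (tilting toward +x) meet the beam's −x bottom edge, the right legs (their mirror images, tilting toward −x) meet its +x bottom edge — so the leg tops tuck under the beam, the beam's underside is 732 mm above the floor, and the feet are 715 mm apart outside-to-outside with the beam centred between them. The two leg pairs are set in 43 mm from either end of the beam.


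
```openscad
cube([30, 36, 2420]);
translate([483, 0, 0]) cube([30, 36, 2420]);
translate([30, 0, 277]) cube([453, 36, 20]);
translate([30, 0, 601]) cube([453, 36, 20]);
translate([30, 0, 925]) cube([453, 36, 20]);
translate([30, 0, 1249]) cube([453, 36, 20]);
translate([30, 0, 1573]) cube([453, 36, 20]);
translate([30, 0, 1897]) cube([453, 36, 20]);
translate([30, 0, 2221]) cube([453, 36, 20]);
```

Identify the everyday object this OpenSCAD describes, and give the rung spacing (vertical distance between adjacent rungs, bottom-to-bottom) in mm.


A ladder. The rung spacing is 324 mm.

Two tall 30×36 posts with 7 short bars between them — a ladder. Adjacent rungs sit at z = 277 and z = 601, so the spacing is 601 − 277 = 324 mm.


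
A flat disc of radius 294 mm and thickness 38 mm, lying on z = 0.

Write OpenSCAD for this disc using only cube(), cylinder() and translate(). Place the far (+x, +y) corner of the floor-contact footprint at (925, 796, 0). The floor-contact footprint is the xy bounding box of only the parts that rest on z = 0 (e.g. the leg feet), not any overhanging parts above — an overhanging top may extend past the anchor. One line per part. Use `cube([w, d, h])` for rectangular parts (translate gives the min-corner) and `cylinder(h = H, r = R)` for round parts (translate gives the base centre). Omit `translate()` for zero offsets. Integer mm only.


translate([631, 502, 0]) cylinder(h = 38, r = 294);


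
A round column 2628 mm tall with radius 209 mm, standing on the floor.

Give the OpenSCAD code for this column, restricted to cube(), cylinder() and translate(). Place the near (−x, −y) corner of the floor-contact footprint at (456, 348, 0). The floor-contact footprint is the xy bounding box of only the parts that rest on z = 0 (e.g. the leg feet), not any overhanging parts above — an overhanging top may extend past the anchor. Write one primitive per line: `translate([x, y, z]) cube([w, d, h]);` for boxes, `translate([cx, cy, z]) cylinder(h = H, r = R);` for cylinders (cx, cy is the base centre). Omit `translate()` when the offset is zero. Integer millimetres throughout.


translate([665, 557, 0]) cylinder(h = 2628, r = 209);


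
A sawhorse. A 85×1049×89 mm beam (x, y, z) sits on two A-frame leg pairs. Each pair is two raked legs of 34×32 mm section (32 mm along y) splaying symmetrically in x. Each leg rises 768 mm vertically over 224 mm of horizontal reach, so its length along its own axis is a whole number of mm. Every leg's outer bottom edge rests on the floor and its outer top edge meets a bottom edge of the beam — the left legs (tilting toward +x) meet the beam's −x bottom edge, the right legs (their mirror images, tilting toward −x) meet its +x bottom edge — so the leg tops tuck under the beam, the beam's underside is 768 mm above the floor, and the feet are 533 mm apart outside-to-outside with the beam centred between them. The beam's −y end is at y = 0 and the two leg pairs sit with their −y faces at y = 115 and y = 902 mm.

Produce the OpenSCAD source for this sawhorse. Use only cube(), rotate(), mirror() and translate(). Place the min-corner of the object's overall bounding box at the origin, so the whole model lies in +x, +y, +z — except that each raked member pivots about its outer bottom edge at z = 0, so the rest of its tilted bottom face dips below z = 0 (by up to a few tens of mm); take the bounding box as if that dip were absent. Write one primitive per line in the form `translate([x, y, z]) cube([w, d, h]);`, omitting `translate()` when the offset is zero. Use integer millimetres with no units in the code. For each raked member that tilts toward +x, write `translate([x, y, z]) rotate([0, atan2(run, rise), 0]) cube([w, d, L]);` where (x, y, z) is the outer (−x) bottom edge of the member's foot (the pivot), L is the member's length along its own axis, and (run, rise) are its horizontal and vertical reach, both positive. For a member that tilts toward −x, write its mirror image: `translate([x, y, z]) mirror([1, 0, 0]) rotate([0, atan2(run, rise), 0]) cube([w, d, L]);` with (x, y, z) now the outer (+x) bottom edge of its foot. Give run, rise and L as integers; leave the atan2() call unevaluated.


translate([224, 0, 768]) cube([85, 1049, 89]);
translate([0, 115, 0]) rotate([0, atan2(224, 768), 0]) cube([34, 32, 800]);
translate([533, 115, 0]) mirror([1, 0, 0]) rotate([0, atan2(224, 768), 0]) cube([34, 32, 800]);
translate([0, 902, 0]) rotate([0, atan2(224, 768), 0]) cube([34, 32, 800]);
translate([533, 902, 0]) mirror([1, 0, 0]) rotate([0, atan2(224, 768), 0]) cube([34, 32, 800]);


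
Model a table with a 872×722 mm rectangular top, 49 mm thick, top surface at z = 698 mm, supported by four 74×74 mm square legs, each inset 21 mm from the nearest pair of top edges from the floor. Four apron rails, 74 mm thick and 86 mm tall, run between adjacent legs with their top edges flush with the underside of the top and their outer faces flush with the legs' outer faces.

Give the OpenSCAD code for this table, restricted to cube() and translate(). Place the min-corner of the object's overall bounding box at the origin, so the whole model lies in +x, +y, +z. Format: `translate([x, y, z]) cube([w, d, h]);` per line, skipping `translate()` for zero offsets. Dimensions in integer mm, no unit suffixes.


translate([0, 0, 649]) cube([872, 722, 49]);
translate([21, 21, 0]) cube([74, 74, 649]);
translate([777, 21, 0]) cube([74, 74, 649]);
translate([21, 627, 0]) cube([74, 74, 649]);
translate([777, 627, 0]) cube([74, 74, 649]);
translate([95, 21, 563]) cube([682, 74, 86]);
translate([95, 627, 563]) cube([682, 74, 86]);
translate([21, 95, 563]) cube([74, 532, 86]);
translate([777, 95, 563]) cube([74, 532, 86]);


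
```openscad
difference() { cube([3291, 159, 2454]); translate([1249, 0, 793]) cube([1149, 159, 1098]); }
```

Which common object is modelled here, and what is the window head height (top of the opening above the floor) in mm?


A wall with a window opening. The window head height is 1891 mm.

A wall with a rectangular opening subtracted — a window. Sill at z = 793, opening 1098 mm tall, so the head is at 793 + 1098 = 1891 mm.


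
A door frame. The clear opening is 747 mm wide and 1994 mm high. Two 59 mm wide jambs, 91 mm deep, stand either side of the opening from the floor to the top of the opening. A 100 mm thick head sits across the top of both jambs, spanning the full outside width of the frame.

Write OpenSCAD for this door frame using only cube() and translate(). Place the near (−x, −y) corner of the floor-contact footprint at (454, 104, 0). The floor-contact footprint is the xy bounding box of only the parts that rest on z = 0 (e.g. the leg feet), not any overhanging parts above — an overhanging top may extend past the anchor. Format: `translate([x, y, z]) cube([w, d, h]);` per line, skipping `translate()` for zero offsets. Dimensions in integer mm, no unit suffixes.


translate([454, 104, 0]) cube([59, 91, 1994]);
translate([1260, 104, 0]) cube([59, 91, 1994]);
translate([454, 104, 1994]) cube([865, 91, 100]);


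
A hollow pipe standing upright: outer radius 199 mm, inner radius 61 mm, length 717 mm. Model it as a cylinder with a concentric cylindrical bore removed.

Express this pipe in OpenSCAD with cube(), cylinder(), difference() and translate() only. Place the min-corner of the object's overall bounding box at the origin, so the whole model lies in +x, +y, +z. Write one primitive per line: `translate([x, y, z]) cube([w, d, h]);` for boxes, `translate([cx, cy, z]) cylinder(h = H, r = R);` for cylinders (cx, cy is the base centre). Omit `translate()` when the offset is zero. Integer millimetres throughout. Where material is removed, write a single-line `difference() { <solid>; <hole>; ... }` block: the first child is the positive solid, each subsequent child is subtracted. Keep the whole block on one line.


difference() { translate([199, 199, 0]) cylinder(h = 717, r = 199); translate([199, 199, 0]) cylinder(h = 717, r = 61); }


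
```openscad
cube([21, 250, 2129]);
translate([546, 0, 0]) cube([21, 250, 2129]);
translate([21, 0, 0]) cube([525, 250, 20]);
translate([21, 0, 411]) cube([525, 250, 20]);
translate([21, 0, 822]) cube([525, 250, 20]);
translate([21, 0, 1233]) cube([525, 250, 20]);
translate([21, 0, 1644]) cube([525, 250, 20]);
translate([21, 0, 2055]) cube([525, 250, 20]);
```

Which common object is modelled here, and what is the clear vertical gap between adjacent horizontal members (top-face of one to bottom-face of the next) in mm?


A bookshelf. The clear shelf gap is 391 mm.

Two tall side panels with 6 horizontal boards between them — a bookshelf. The first two shelf undersides are at z = 0 and z = 411; with shelf thickness 20, the clear gap is 411 − 0 − 20 = 391 mm.


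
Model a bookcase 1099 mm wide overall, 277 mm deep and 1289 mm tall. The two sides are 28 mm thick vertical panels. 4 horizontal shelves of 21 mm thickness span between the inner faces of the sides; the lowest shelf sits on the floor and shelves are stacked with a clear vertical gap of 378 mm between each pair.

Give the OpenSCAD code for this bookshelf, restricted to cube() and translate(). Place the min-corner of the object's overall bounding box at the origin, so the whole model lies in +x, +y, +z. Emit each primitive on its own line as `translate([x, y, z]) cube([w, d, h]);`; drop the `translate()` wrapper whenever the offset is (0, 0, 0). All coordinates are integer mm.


cube([28, 277, 1289]);
translate([1071, 0, 0]) cube([28, 277, 1289]);
translate([28, 0, 0]) cube([1043, 277, 21]);
translate([28, 0, 399]) cube([1043, 277, 21]);
translate([28, 0, 798]) cube([1043, 277, 21]);
translate([28, 0, 1197]) cube([1043, 277, 21]);


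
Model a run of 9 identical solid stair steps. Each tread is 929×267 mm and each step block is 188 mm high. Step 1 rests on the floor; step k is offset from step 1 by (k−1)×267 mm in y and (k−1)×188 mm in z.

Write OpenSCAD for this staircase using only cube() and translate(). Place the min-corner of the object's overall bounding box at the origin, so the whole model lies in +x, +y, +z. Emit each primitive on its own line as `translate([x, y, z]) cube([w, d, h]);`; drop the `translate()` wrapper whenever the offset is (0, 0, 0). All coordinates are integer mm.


cube([929, 267, 188]);
translate([0, 267, 188]) cube([929, 267, 188]);
translate([0, 534, 376]) cube([929, 267, 188]);
translate([0, 801, 564]) cube([929, 267, 188]);
translate([0, 1068, 752]) cube([929, 267, 188]);
translate([0, 1335, 940]) cube([929, 267, 188]);
translate([0, 1602, 1128]) cube([929, 267, 188]);
translate([0, 1869, 1316]) cube([929, 267, 188]);
translate([0, 2136, 1504]) cube([929, 267, 188]);


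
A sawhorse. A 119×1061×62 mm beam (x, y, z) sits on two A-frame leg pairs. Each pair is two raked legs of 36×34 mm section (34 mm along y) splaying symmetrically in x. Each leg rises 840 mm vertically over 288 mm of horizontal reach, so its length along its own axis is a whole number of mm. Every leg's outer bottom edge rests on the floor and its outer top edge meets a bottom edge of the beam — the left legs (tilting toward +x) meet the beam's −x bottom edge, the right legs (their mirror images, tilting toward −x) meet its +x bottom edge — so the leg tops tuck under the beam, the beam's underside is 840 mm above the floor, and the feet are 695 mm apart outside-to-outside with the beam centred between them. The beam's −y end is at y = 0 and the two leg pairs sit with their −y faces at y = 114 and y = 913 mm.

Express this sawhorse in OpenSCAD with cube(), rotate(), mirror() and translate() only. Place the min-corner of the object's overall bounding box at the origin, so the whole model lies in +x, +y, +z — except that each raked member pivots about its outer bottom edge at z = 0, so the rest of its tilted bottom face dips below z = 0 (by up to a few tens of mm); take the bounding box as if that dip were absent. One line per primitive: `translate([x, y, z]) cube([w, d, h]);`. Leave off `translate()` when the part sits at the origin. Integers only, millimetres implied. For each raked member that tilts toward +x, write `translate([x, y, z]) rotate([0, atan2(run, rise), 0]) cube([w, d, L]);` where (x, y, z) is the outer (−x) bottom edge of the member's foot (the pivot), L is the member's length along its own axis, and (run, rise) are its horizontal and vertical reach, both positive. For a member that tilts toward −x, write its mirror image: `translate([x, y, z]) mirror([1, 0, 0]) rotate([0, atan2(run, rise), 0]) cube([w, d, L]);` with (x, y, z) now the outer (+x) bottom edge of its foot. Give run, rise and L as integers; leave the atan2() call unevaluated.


// leg length = √(288² + 840²) = 888
// right-leg outer foot x = 2·288 + 119 = 695
// beam min-corner = (288, 0, 840)
translate([288, 0, 840]) cube([119, 1061, 62]);
translate([0, 114, 0]) rotate([0, atan2(288, 840), 0]) cube([36, 34, 888]);
translate([695, 114, 0]) mirror([1, 0, 0]) rotate([0, atan2(288, 840), 0]) cube([36, 34, 888]);
translate([0, 913, 0]) rotate([0, atan2(288, 840), 0]) cube([36, 34, 888]);
translate([695, 913, 0]) mirror([1, 0, 0]) rotate([0, atan2(288, 840), 0]) cube([36, 34, 888]);


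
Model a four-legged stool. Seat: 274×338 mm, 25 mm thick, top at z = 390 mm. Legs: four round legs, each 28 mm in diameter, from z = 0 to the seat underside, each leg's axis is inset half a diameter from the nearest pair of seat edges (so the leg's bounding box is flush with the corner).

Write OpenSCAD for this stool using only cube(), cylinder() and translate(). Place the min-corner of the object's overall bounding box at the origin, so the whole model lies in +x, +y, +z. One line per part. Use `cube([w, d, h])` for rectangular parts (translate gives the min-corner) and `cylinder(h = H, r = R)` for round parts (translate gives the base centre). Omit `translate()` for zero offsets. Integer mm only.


translate([0, 0, 365]) cube([274, 338, 25]);
translate([14, 14, 0]) cylinder(h = 365, r = 14);
translate([260, 14, 0]) cylinder(h = 365, r = 14);
translate([14, 324, 0]) cylinder(h = 365, r = 14);
translate([260, 324, 0]) cylinder(h = 365, r = 14);


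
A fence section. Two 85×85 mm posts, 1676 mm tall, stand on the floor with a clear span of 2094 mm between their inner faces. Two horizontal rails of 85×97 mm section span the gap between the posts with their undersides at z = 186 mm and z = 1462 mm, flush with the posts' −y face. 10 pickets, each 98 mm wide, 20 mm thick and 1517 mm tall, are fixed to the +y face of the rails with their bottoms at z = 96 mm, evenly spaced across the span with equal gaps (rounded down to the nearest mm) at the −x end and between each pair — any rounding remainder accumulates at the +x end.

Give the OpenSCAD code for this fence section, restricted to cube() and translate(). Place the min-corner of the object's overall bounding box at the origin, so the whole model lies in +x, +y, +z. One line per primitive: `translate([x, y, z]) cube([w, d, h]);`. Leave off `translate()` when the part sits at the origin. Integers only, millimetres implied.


cube([85, 85, 1676]);
translate([2179, 0, 0]) cube([85, 85, 1676]);
translate([85, 0, 186]) cube([2094, 85, 97]);
translate([85, 0, 1462]) cube([2094, 85, 97]);
translate([186, 85, 96]) cube([98, 20, 1517]);
translate([385, 85, 96]) cube([98, 20, 1517]);
translate([584, 85, 96]) cube([98, 20, 1517]);
translate([783, 85, 96]) cube([98, 20, 1517]);
translate([982, 85, 96]) cube([98, 20, 1517]);
translate([1181, 85, 96]) cube([98, 20, 1517]);
translate([1380, 85, 96]) cube([98, 20, 1517]);
translate([1579, 85, 96]) cube([98, 20, 1517]);
translate([1778, 85, 96]) cube([98, 20, 1517]);
translate([1977, 85, 96]) cube([98, 20, 1517]);


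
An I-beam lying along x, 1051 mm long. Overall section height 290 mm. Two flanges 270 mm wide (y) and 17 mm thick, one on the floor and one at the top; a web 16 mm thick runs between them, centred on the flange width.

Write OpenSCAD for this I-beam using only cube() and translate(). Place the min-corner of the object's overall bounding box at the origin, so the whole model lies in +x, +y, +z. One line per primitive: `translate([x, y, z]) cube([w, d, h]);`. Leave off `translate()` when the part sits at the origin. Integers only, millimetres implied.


cube([1051, 270, 17]);
translate([0, 127, 17]) cube([1051, 16, 256]);
translate([0, 0, 273]) cube([1051, 270, 17]);


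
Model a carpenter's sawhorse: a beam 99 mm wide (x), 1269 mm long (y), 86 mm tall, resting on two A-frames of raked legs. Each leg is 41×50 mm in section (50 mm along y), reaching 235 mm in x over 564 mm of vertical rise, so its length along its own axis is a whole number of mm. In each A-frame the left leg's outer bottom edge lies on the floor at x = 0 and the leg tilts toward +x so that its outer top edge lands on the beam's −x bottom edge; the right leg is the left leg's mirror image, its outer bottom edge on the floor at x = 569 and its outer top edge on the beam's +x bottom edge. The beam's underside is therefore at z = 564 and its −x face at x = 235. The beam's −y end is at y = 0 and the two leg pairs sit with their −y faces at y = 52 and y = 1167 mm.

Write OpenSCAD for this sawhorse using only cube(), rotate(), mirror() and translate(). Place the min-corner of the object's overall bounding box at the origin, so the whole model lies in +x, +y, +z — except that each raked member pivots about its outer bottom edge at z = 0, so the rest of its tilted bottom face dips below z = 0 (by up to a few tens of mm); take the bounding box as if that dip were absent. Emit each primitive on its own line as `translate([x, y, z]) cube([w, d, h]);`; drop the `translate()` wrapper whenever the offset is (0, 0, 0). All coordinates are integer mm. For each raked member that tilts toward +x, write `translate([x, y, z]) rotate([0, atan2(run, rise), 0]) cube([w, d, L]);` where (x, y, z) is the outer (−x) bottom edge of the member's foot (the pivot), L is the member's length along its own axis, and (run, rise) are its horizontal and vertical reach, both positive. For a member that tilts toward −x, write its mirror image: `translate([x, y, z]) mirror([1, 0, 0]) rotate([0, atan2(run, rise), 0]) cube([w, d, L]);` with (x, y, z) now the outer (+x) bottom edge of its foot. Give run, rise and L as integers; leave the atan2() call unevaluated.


translate([235, 0, 564]) cube([99, 1269, 86]);
translate([0, 52, 0]) rotate([0, atan2(235, 564), 0]) cube([41, 50, 611]);
translate([569, 52, 0]) mirror([1, 0, 0]) rotate([0, atan2(235, 564), 0]) cube([41, 50, 611]);
translate([0, 1167, 0]) rotate([0, atan2(235, 564), 0]) cube([41, 50, 611]);
translate([569, 1167, 0]) mirror([1, 0, 0]) rotate([0, atan2(235, 564), 0]) cube([41, 50, 611]);
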